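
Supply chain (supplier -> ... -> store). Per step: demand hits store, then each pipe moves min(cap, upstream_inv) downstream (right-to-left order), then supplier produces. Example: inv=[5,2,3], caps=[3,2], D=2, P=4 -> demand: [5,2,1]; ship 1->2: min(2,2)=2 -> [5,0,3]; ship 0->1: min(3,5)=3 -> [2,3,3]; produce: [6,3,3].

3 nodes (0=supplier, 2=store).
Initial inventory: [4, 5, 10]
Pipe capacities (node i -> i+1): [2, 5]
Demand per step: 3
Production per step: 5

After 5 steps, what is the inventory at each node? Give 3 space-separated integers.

Step 1: demand=3,sold=3 ship[1->2]=5 ship[0->1]=2 prod=5 -> inv=[7 2 12]
Step 2: demand=3,sold=3 ship[1->2]=2 ship[0->1]=2 prod=5 -> inv=[10 2 11]
Step 3: demand=3,sold=3 ship[1->2]=2 ship[0->1]=2 prod=5 -> inv=[13 2 10]
Step 4: demand=3,sold=3 ship[1->2]=2 ship[0->1]=2 prod=5 -> inv=[16 2 9]
Step 5: demand=3,sold=3 ship[1->2]=2 ship[0->1]=2 prod=5 -> inv=[19 2 8]

19 2 8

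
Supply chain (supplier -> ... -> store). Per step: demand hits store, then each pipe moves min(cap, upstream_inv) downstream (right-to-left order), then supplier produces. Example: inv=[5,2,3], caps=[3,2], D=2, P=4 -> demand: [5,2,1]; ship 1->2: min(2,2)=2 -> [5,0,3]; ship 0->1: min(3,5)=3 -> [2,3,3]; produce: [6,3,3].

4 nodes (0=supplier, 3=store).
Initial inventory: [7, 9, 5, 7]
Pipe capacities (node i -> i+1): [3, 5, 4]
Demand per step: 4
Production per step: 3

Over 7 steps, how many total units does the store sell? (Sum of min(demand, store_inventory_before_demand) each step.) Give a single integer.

Step 1: sold=4 (running total=4) -> [7 7 6 7]
Step 2: sold=4 (running total=8) -> [7 5 7 7]
Step 3: sold=4 (running total=12) -> [7 3 8 7]
Step 4: sold=4 (running total=16) -> [7 3 7 7]
Step 5: sold=4 (running total=20) -> [7 3 6 7]
Step 6: sold=4 (running total=24) -> [7 3 5 7]
Step 7: sold=4 (running total=28) -> [7 3 4 7]

Answer: 28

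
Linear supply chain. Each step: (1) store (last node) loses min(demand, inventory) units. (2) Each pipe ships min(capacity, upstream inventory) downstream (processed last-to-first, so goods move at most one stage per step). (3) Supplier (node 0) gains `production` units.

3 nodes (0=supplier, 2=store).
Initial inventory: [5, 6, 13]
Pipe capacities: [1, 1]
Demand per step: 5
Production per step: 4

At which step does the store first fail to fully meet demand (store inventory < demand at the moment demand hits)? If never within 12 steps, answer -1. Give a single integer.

Step 1: demand=5,sold=5 ship[1->2]=1 ship[0->1]=1 prod=4 -> [8 6 9]
Step 2: demand=5,sold=5 ship[1->2]=1 ship[0->1]=1 prod=4 -> [11 6 5]
Step 3: demand=5,sold=5 ship[1->2]=1 ship[0->1]=1 prod=4 -> [14 6 1]
Step 4: demand=5,sold=1 ship[1->2]=1 ship[0->1]=1 prod=4 -> [17 6 1]
Step 5: demand=5,sold=1 ship[1->2]=1 ship[0->1]=1 prod=4 -> [20 6 1]
Step 6: demand=5,sold=1 ship[1->2]=1 ship[0->1]=1 prod=4 -> [23 6 1]
Step 7: demand=5,sold=1 ship[1->2]=1 ship[0->1]=1 prod=4 -> [26 6 1]
Step 8: demand=5,sold=1 ship[1->2]=1 ship[0->1]=1 prod=4 -> [29 6 1]
Step 9: demand=5,sold=1 ship[1->2]=1 ship[0->1]=1 prod=4 -> [32 6 1]
Step 10: demand=5,sold=1 ship[1->2]=1 ship[0->1]=1 prod=4 -> [35 6 1]
Step 11: demand=5,sold=1 ship[1->2]=1 ship[0->1]=1 prod=4 -> [38 6 1]
Step 12: demand=5,sold=1 ship[1->2]=1 ship[0->1]=1 prod=4 -> [41 6 1]
First stockout at step 4

4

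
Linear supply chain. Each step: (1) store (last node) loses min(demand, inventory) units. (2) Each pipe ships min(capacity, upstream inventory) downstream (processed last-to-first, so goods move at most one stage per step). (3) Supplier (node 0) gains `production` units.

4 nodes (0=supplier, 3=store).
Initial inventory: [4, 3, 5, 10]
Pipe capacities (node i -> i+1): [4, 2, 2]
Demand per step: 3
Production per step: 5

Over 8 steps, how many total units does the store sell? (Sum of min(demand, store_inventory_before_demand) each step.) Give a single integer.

Answer: 24

Derivation:
Step 1: sold=3 (running total=3) -> [5 5 5 9]
Step 2: sold=3 (running total=6) -> [6 7 5 8]
Step 3: sold=3 (running total=9) -> [7 9 5 7]
Step 4: sold=3 (running total=12) -> [8 11 5 6]
Step 5: sold=3 (running total=15) -> [9 13 5 5]
Step 6: sold=3 (running total=18) -> [10 15 5 4]
Step 7: sold=3 (running total=21) -> [11 17 5 3]
Step 8: sold=3 (running total=24) -> [12 19 5 2]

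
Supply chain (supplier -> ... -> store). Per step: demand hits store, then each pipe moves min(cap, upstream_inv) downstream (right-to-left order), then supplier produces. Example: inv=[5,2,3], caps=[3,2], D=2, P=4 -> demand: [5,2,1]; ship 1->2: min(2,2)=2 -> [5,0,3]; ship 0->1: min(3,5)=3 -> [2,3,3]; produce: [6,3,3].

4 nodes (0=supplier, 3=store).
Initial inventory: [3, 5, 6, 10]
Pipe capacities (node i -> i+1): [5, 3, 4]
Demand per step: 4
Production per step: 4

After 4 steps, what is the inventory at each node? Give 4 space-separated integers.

Step 1: demand=4,sold=4 ship[2->3]=4 ship[1->2]=3 ship[0->1]=3 prod=4 -> inv=[4 5 5 10]
Step 2: demand=4,sold=4 ship[2->3]=4 ship[1->2]=3 ship[0->1]=4 prod=4 -> inv=[4 6 4 10]
Step 3: demand=4,sold=4 ship[2->3]=4 ship[1->2]=3 ship[0->1]=4 prod=4 -> inv=[4 7 3 10]
Step 4: demand=4,sold=4 ship[2->3]=3 ship[1->2]=3 ship[0->1]=4 prod=4 -> inv=[4 8 3 9]

4 8 3 9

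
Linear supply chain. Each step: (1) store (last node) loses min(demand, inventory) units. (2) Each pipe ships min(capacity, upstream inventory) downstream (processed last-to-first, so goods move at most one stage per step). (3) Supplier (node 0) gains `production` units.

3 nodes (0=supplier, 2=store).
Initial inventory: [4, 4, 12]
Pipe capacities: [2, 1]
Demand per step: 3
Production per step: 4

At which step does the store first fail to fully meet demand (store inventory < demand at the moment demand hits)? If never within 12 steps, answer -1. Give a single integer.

Step 1: demand=3,sold=3 ship[1->2]=1 ship[0->1]=2 prod=4 -> [6 5 10]
Step 2: demand=3,sold=3 ship[1->2]=1 ship[0->1]=2 prod=4 -> [8 6 8]
Step 3: demand=3,sold=3 ship[1->2]=1 ship[0->1]=2 prod=4 -> [10 7 6]
Step 4: demand=3,sold=3 ship[1->2]=1 ship[0->1]=2 prod=4 -> [12 8 4]
Step 5: demand=3,sold=3 ship[1->2]=1 ship[0->1]=2 prod=4 -> [14 9 2]
Step 6: demand=3,sold=2 ship[1->2]=1 ship[0->1]=2 prod=4 -> [16 10 1]
Step 7: demand=3,sold=1 ship[1->2]=1 ship[0->1]=2 prod=4 -> [18 11 1]
Step 8: demand=3,sold=1 ship[1->2]=1 ship[0->1]=2 prod=4 -> [20 12 1]
Step 9: demand=3,sold=1 ship[1->2]=1 ship[0->1]=2 prod=4 -> [22 13 1]
Step 10: demand=3,sold=1 ship[1->2]=1 ship[0->1]=2 prod=4 -> [24 14 1]
Step 11: demand=3,sold=1 ship[1->2]=1 ship[0->1]=2 prod=4 -> [26 15 1]
Step 12: demand=3,sold=1 ship[1->2]=1 ship[0->1]=2 prod=4 -> [28 16 1]
First stockout at step 6

6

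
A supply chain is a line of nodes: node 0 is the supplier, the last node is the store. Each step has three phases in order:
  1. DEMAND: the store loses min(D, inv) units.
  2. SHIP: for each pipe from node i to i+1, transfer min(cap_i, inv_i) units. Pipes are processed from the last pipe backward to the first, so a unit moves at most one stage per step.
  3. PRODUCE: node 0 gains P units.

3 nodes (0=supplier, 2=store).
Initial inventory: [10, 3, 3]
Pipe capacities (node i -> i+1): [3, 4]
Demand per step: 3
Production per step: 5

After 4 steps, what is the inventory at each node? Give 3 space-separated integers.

Step 1: demand=3,sold=3 ship[1->2]=3 ship[0->1]=3 prod=5 -> inv=[12 3 3]
Step 2: demand=3,sold=3 ship[1->2]=3 ship[0->1]=3 prod=5 -> inv=[14 3 3]
Step 3: demand=3,sold=3 ship[1->2]=3 ship[0->1]=3 prod=5 -> inv=[16 3 3]
Step 4: demand=3,sold=3 ship[1->2]=3 ship[0->1]=3 prod=5 -> inv=[18 3 3]

18 3 3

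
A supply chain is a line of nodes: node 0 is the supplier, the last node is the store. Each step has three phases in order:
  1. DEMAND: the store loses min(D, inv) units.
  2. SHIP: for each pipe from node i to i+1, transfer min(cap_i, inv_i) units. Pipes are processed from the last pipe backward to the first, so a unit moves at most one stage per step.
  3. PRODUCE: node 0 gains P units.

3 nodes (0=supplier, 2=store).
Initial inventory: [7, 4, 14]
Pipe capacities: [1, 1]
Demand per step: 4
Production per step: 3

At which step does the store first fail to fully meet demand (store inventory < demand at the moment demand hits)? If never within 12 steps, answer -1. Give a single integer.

Step 1: demand=4,sold=4 ship[1->2]=1 ship[0->1]=1 prod=3 -> [9 4 11]
Step 2: demand=4,sold=4 ship[1->2]=1 ship[0->1]=1 prod=3 -> [11 4 8]
Step 3: demand=4,sold=4 ship[1->2]=1 ship[0->1]=1 prod=3 -> [13 4 5]
Step 4: demand=4,sold=4 ship[1->2]=1 ship[0->1]=1 prod=3 -> [15 4 2]
Step 5: demand=4,sold=2 ship[1->2]=1 ship[0->1]=1 prod=3 -> [17 4 1]
Step 6: demand=4,sold=1 ship[1->2]=1 ship[0->1]=1 prod=3 -> [19 4 1]
Step 7: demand=4,sold=1 ship[1->2]=1 ship[0->1]=1 prod=3 -> [21 4 1]
Step 8: demand=4,sold=1 ship[1->2]=1 ship[0->1]=1 prod=3 -> [23 4 1]
Step 9: demand=4,sold=1 ship[1->2]=1 ship[0->1]=1 prod=3 -> [25 4 1]
Step 10: demand=4,sold=1 ship[1->2]=1 ship[0->1]=1 prod=3 -> [27 4 1]
Step 11: demand=4,sold=1 ship[1->2]=1 ship[0->1]=1 prod=3 -> [29 4 1]
Step 12: demand=4,sold=1 ship[1->2]=1 ship[0->1]=1 prod=3 -> [31 4 1]
First stockout at step 5

5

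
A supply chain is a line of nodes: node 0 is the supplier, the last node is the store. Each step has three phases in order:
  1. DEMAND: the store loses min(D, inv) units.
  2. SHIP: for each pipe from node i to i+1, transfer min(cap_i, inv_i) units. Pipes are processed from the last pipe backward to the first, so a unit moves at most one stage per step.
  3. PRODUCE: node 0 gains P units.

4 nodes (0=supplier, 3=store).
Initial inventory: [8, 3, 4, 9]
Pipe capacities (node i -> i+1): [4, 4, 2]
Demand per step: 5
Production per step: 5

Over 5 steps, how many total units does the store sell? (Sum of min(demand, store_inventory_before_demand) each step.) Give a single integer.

Step 1: sold=5 (running total=5) -> [9 4 5 6]
Step 2: sold=5 (running total=10) -> [10 4 7 3]
Step 3: sold=3 (running total=13) -> [11 4 9 2]
Step 4: sold=2 (running total=15) -> [12 4 11 2]
Step 5: sold=2 (running total=17) -> [13 4 13 2]

Answer: 17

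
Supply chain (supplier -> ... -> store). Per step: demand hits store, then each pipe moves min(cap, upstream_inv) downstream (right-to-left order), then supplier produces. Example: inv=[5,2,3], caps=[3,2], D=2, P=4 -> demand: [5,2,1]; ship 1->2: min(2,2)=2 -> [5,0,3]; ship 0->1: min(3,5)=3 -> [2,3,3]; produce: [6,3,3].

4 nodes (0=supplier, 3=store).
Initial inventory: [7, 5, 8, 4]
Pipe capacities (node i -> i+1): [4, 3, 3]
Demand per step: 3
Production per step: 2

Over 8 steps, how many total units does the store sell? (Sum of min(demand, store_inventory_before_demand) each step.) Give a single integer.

Answer: 24

Derivation:
Step 1: sold=3 (running total=3) -> [5 6 8 4]
Step 2: sold=3 (running total=6) -> [3 7 8 4]
Step 3: sold=3 (running total=9) -> [2 7 8 4]
Step 4: sold=3 (running total=12) -> [2 6 8 4]
Step 5: sold=3 (running total=15) -> [2 5 8 4]
Step 6: sold=3 (running total=18) -> [2 4 8 4]
Step 7: sold=3 (running total=21) -> [2 3 8 4]
Step 8: sold=3 (running total=24) -> [2 2 8 4]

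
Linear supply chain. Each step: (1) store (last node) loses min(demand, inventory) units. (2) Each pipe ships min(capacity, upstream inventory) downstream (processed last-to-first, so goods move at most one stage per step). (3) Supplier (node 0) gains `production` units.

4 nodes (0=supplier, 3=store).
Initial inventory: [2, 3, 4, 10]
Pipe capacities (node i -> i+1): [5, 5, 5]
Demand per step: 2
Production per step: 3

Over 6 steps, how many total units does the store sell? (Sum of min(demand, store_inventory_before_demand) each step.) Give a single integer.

Step 1: sold=2 (running total=2) -> [3 2 3 12]
Step 2: sold=2 (running total=4) -> [3 3 2 13]
Step 3: sold=2 (running total=6) -> [3 3 3 13]
Step 4: sold=2 (running total=8) -> [3 3 3 14]
Step 5: sold=2 (running total=10) -> [3 3 3 15]
Step 6: sold=2 (running total=12) -> [3 3 3 16]

Answer: 12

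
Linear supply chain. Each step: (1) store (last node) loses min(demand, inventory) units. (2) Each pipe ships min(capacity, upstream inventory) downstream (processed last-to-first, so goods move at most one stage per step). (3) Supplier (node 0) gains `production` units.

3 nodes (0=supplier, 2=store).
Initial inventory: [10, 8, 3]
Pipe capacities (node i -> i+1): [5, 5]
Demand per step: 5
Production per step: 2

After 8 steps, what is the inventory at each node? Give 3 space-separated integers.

Step 1: demand=5,sold=3 ship[1->2]=5 ship[0->1]=5 prod=2 -> inv=[7 8 5]
Step 2: demand=5,sold=5 ship[1->2]=5 ship[0->1]=5 prod=2 -> inv=[4 8 5]
Step 3: demand=5,sold=5 ship[1->2]=5 ship[0->1]=4 prod=2 -> inv=[2 7 5]
Step 4: demand=5,sold=5 ship[1->2]=5 ship[0->1]=2 prod=2 -> inv=[2 4 5]
Step 5: demand=5,sold=5 ship[1->2]=4 ship[0->1]=2 prod=2 -> inv=[2 2 4]
Step 6: demand=5,sold=4 ship[1->2]=2 ship[0->1]=2 prod=2 -> inv=[2 2 2]
Step 7: demand=5,sold=2 ship[1->2]=2 ship[0->1]=2 prod=2 -> inv=[2 2 2]
Step 8: demand=5,sold=2 ship[1->2]=2 ship[0->1]=2 prod=2 -> inv=[2 2 2]

2 2 2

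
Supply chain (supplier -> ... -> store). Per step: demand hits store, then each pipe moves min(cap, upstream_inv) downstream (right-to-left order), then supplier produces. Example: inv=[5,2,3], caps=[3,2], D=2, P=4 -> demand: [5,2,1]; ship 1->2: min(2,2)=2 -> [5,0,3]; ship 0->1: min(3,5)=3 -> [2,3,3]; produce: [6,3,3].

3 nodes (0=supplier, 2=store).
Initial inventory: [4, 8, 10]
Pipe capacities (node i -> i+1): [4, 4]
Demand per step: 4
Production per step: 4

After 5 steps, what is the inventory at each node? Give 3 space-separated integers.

Step 1: demand=4,sold=4 ship[1->2]=4 ship[0->1]=4 prod=4 -> inv=[4 8 10]
Step 2: demand=4,sold=4 ship[1->2]=4 ship[0->1]=4 prod=4 -> inv=[4 8 10]
Step 3: demand=4,sold=4 ship[1->2]=4 ship[0->1]=4 prod=4 -> inv=[4 8 10]
Step 4: demand=4,sold=4 ship[1->2]=4 ship[0->1]=4 prod=4 -> inv=[4 8 10]
Step 5: demand=4,sold=4 ship[1->2]=4 ship[0->1]=4 prod=4 -> inv=[4 8 10]

4 8 10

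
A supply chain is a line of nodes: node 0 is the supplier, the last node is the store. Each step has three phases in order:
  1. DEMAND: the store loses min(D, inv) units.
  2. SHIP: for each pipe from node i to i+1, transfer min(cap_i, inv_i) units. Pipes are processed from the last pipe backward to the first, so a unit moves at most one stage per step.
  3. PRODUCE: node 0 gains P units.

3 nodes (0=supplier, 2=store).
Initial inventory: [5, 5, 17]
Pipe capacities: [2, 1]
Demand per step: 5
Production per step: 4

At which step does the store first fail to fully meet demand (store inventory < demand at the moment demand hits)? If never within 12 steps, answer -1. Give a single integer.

Step 1: demand=5,sold=5 ship[1->2]=1 ship[0->1]=2 prod=4 -> [7 6 13]
Step 2: demand=5,sold=5 ship[1->2]=1 ship[0->1]=2 prod=4 -> [9 7 9]
Step 3: demand=5,sold=5 ship[1->2]=1 ship[0->1]=2 prod=4 -> [11 8 5]
Step 4: demand=5,sold=5 ship[1->2]=1 ship[0->1]=2 prod=4 -> [13 9 1]
Step 5: demand=5,sold=1 ship[1->2]=1 ship[0->1]=2 prod=4 -> [15 10 1]
Step 6: demand=5,sold=1 ship[1->2]=1 ship[0->1]=2 prod=4 -> [17 11 1]
Step 7: demand=5,sold=1 ship[1->2]=1 ship[0->1]=2 prod=4 -> [19 12 1]
Step 8: demand=5,sold=1 ship[1->2]=1 ship[0->1]=2 prod=4 -> [21 13 1]
Step 9: demand=5,sold=1 ship[1->2]=1 ship[0->1]=2 prod=4 -> [23 14 1]
Step 10: demand=5,sold=1 ship[1->2]=1 ship[0->1]=2 prod=4 -> [25 15 1]
Step 11: demand=5,sold=1 ship[1->2]=1 ship[0->1]=2 prod=4 -> [27 16 1]
Step 12: demand=5,sold=1 ship[1->2]=1 ship[0->1]=2 prod=4 -> [29 17 1]
First stockout at step 5

5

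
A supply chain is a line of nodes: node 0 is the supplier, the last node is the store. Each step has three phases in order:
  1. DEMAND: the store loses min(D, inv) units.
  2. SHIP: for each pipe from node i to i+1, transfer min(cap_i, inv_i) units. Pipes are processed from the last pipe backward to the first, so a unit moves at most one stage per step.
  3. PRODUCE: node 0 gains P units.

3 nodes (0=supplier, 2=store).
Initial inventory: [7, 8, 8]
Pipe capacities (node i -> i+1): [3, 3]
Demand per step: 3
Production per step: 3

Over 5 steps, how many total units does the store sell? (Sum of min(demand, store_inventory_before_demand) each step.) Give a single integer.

Answer: 15

Derivation:
Step 1: sold=3 (running total=3) -> [7 8 8]
Step 2: sold=3 (running total=6) -> [7 8 8]
Step 3: sold=3 (running total=9) -> [7 8 8]
Step 4: sold=3 (running total=12) -> [7 8 8]
Step 5: sold=3 (running total=15) -> [7 8 8]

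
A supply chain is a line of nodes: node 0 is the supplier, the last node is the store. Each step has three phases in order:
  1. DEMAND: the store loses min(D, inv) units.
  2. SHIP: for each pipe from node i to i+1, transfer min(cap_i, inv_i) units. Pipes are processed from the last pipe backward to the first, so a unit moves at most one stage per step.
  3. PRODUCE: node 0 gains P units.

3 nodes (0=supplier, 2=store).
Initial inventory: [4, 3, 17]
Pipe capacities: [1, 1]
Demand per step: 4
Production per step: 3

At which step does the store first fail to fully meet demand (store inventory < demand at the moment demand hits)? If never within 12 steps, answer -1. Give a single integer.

Step 1: demand=4,sold=4 ship[1->2]=1 ship[0->1]=1 prod=3 -> [6 3 14]
Step 2: demand=4,sold=4 ship[1->2]=1 ship[0->1]=1 prod=3 -> [8 3 11]
Step 3: demand=4,sold=4 ship[1->2]=1 ship[0->1]=1 prod=3 -> [10 3 8]
Step 4: demand=4,sold=4 ship[1->2]=1 ship[0->1]=1 prod=3 -> [12 3 5]
Step 5: demand=4,sold=4 ship[1->2]=1 ship[0->1]=1 prod=3 -> [14 3 2]
Step 6: demand=4,sold=2 ship[1->2]=1 ship[0->1]=1 prod=3 -> [16 3 1]
Step 7: demand=4,sold=1 ship[1->2]=1 ship[0->1]=1 prod=3 -> [18 3 1]
Step 8: demand=4,sold=1 ship[1->2]=1 ship[0->1]=1 prod=3 -> [20 3 1]
Step 9: demand=4,sold=1 ship[1->2]=1 ship[0->1]=1 prod=3 -> [22 3 1]
Step 10: demand=4,sold=1 ship[1->2]=1 ship[0->1]=1 prod=3 -> [24 3 1]
Step 11: demand=4,sold=1 ship[1->2]=1 ship[0->1]=1 prod=3 -> [26 3 1]
Step 12: demand=4,sold=1 ship[1->2]=1 ship[0->1]=1 prod=3 -> [28 3 1]
First stockout at step 6

6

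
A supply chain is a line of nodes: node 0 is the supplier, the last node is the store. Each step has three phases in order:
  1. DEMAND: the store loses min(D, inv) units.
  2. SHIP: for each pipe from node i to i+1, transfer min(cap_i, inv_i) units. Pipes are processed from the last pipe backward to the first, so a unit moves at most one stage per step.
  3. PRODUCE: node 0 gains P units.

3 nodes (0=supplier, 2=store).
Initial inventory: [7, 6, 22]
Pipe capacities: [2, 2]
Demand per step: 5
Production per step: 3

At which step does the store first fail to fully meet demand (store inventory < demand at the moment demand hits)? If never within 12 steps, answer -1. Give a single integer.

Step 1: demand=5,sold=5 ship[1->2]=2 ship[0->1]=2 prod=3 -> [8 6 19]
Step 2: demand=5,sold=5 ship[1->2]=2 ship[0->1]=2 prod=3 -> [9 6 16]
Step 3: demand=5,sold=5 ship[1->2]=2 ship[0->1]=2 prod=3 -> [10 6 13]
Step 4: demand=5,sold=5 ship[1->2]=2 ship[0->1]=2 prod=3 -> [11 6 10]
Step 5: demand=5,sold=5 ship[1->2]=2 ship[0->1]=2 prod=3 -> [12 6 7]
Step 6: demand=5,sold=5 ship[1->2]=2 ship[0->1]=2 prod=3 -> [13 6 4]
Step 7: demand=5,sold=4 ship[1->2]=2 ship[0->1]=2 prod=3 -> [14 6 2]
Step 8: demand=5,sold=2 ship[1->2]=2 ship[0->1]=2 prod=3 -> [15 6 2]
Step 9: demand=5,sold=2 ship[1->2]=2 ship[0->1]=2 prod=3 -> [16 6 2]
Step 10: demand=5,sold=2 ship[1->2]=2 ship[0->1]=2 prod=3 -> [17 6 2]
Step 11: demand=5,sold=2 ship[1->2]=2 ship[0->1]=2 prod=3 -> [18 6 2]
Step 12: demand=5,sold=2 ship[1->2]=2 ship[0->1]=2 prod=3 -> [19 6 2]
First stockout at step 7

7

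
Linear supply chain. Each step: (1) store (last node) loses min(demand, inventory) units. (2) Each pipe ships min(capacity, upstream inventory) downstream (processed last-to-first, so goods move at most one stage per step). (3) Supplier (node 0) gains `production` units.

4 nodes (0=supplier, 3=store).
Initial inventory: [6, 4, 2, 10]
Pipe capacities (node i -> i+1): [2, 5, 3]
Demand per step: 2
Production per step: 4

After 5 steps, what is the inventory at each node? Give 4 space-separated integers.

Step 1: demand=2,sold=2 ship[2->3]=2 ship[1->2]=4 ship[0->1]=2 prod=4 -> inv=[8 2 4 10]
Step 2: demand=2,sold=2 ship[2->3]=3 ship[1->2]=2 ship[0->1]=2 prod=4 -> inv=[10 2 3 11]
Step 3: demand=2,sold=2 ship[2->3]=3 ship[1->2]=2 ship[0->1]=2 prod=4 -> inv=[12 2 2 12]
Step 4: demand=2,sold=2 ship[2->3]=2 ship[1->2]=2 ship[0->1]=2 prod=4 -> inv=[14 2 2 12]
Step 5: demand=2,sold=2 ship[2->3]=2 ship[1->2]=2 ship[0->1]=2 prod=4 -> inv=[16 2 2 12]

16 2 2 12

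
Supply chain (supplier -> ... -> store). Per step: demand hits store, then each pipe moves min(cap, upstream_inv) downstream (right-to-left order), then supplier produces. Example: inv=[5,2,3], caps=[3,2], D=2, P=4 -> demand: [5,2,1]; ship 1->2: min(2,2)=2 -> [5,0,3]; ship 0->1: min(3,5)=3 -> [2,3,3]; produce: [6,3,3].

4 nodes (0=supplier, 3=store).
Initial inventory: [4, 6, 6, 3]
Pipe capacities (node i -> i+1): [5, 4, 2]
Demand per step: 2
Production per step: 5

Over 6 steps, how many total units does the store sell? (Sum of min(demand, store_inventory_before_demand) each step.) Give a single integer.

Step 1: sold=2 (running total=2) -> [5 6 8 3]
Step 2: sold=2 (running total=4) -> [5 7 10 3]
Step 3: sold=2 (running total=6) -> [5 8 12 3]
Step 4: sold=2 (running total=8) -> [5 9 14 3]
Step 5: sold=2 (running total=10) -> [5 10 16 3]
Step 6: sold=2 (running total=12) -> [5 11 18 3]

Answer: 12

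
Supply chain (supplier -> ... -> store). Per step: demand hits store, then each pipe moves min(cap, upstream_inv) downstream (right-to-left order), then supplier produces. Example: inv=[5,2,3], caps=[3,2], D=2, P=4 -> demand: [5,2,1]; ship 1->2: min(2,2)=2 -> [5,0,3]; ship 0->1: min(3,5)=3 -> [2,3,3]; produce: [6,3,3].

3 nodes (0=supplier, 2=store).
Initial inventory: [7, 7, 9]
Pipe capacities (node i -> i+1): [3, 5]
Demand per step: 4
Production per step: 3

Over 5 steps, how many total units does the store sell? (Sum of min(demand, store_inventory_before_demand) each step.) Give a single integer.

Answer: 20

Derivation:
Step 1: sold=4 (running total=4) -> [7 5 10]
Step 2: sold=4 (running total=8) -> [7 3 11]
Step 3: sold=4 (running total=12) -> [7 3 10]
Step 4: sold=4 (running total=16) -> [7 3 9]
Step 5: sold=4 (running total=20) -> [7 3 8]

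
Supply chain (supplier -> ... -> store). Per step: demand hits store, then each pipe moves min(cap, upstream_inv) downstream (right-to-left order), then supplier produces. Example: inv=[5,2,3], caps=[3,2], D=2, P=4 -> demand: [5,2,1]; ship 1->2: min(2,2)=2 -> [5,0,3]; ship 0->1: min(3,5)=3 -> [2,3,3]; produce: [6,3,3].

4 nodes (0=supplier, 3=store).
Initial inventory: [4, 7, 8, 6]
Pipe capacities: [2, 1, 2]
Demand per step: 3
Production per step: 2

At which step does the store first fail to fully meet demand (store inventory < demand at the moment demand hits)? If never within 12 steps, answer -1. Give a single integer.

Step 1: demand=3,sold=3 ship[2->3]=2 ship[1->2]=1 ship[0->1]=2 prod=2 -> [4 8 7 5]
Step 2: demand=3,sold=3 ship[2->3]=2 ship[1->2]=1 ship[0->1]=2 prod=2 -> [4 9 6 4]
Step 3: demand=3,sold=3 ship[2->3]=2 ship[1->2]=1 ship[0->1]=2 prod=2 -> [4 10 5 3]
Step 4: demand=3,sold=3 ship[2->3]=2 ship[1->2]=1 ship[0->1]=2 prod=2 -> [4 11 4 2]
Step 5: demand=3,sold=2 ship[2->3]=2 ship[1->2]=1 ship[0->1]=2 prod=2 -> [4 12 3 2]
Step 6: demand=3,sold=2 ship[2->3]=2 ship[1->2]=1 ship[0->1]=2 prod=2 -> [4 13 2 2]
Step 7: demand=3,sold=2 ship[2->3]=2 ship[1->2]=1 ship[0->1]=2 prod=2 -> [4 14 1 2]
Step 8: demand=3,sold=2 ship[2->3]=1 ship[1->2]=1 ship[0->1]=2 prod=2 -> [4 15 1 1]
Step 9: demand=3,sold=1 ship[2->3]=1 ship[1->2]=1 ship[0->1]=2 prod=2 -> [4 16 1 1]
Step 10: demand=3,sold=1 ship[2->3]=1 ship[1->2]=1 ship[0->1]=2 prod=2 -> [4 17 1 1]
Step 11: demand=3,sold=1 ship[2->3]=1 ship[1->2]=1 ship[0->1]=2 prod=2 -> [4 18 1 1]
Step 12: demand=3,sold=1 ship[2->3]=1 ship[1->2]=1 ship[0->1]=2 prod=2 -> [4 19 1 1]
First stockout at step 5

5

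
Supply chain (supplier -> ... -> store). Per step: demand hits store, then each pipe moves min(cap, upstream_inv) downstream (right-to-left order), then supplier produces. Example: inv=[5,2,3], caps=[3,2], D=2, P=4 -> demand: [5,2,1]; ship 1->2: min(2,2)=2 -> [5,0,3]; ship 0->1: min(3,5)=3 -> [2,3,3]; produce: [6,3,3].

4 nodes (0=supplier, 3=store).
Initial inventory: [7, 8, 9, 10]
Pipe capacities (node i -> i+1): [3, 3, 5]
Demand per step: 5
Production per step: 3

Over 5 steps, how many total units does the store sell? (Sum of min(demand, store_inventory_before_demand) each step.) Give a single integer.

Answer: 25

Derivation:
Step 1: sold=5 (running total=5) -> [7 8 7 10]
Step 2: sold=5 (running total=10) -> [7 8 5 10]
Step 3: sold=5 (running total=15) -> [7 8 3 10]
Step 4: sold=5 (running total=20) -> [7 8 3 8]
Step 5: sold=5 (running total=25) -> [7 8 3 6]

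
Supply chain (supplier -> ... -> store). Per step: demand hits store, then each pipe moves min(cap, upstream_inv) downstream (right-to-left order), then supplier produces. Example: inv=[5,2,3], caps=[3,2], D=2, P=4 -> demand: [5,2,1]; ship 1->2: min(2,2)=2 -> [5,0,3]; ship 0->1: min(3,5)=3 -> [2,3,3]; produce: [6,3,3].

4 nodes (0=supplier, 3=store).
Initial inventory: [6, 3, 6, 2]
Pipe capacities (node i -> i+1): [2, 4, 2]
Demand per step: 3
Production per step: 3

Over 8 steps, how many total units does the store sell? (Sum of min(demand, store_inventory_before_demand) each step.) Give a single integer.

Step 1: sold=2 (running total=2) -> [7 2 7 2]
Step 2: sold=2 (running total=4) -> [8 2 7 2]
Step 3: sold=2 (running total=6) -> [9 2 7 2]
Step 4: sold=2 (running total=8) -> [10 2 7 2]
Step 5: sold=2 (running total=10) -> [11 2 7 2]
Step 6: sold=2 (running total=12) -> [12 2 7 2]
Step 7: sold=2 (running total=14) -> [13 2 7 2]
Step 8: sold=2 (running total=16) -> [14 2 7 2]

Answer: 16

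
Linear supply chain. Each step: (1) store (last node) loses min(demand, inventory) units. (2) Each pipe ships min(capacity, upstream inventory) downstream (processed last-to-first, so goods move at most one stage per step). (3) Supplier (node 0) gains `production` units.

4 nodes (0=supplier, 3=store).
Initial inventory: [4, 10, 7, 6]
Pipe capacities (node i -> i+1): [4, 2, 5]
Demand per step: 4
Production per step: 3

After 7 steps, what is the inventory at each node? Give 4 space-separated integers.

Step 1: demand=4,sold=4 ship[2->3]=5 ship[1->2]=2 ship[0->1]=4 prod=3 -> inv=[3 12 4 7]
Step 2: demand=4,sold=4 ship[2->3]=4 ship[1->2]=2 ship[0->1]=3 prod=3 -> inv=[3 13 2 7]
Step 3: demand=4,sold=4 ship[2->3]=2 ship[1->2]=2 ship[0->1]=3 prod=3 -> inv=[3 14 2 5]
Step 4: demand=4,sold=4 ship[2->3]=2 ship[1->2]=2 ship[0->1]=3 prod=3 -> inv=[3 15 2 3]
Step 5: demand=4,sold=3 ship[2->3]=2 ship[1->2]=2 ship[0->1]=3 prod=3 -> inv=[3 16 2 2]
Step 6: demand=4,sold=2 ship[2->3]=2 ship[1->2]=2 ship[0->1]=3 prod=3 -> inv=[3 17 2 2]
Step 7: demand=4,sold=2 ship[2->3]=2 ship[1->2]=2 ship[0->1]=3 prod=3 -> inv=[3 18 2 2]

3 18 2 2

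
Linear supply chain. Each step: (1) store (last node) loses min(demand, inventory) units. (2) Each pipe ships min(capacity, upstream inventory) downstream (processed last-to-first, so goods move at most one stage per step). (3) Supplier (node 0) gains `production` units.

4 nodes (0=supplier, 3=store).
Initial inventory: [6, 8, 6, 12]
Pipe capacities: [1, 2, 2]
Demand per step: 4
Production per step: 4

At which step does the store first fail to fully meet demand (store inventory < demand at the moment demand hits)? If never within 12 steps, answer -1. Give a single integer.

Step 1: demand=4,sold=4 ship[2->3]=2 ship[1->2]=2 ship[0->1]=1 prod=4 -> [9 7 6 10]
Step 2: demand=4,sold=4 ship[2->3]=2 ship[1->2]=2 ship[0->1]=1 prod=4 -> [12 6 6 8]
Step 3: demand=4,sold=4 ship[2->3]=2 ship[1->2]=2 ship[0->1]=1 prod=4 -> [15 5 6 6]
Step 4: demand=4,sold=4 ship[2->3]=2 ship[1->2]=2 ship[0->1]=1 prod=4 -> [18 4 6 4]
Step 5: demand=4,sold=4 ship[2->3]=2 ship[1->2]=2 ship[0->1]=1 prod=4 -> [21 3 6 2]
Step 6: demand=4,sold=2 ship[2->3]=2 ship[1->2]=2 ship[0->1]=1 prod=4 -> [24 2 6 2]
Step 7: demand=4,sold=2 ship[2->3]=2 ship[1->2]=2 ship[0->1]=1 prod=4 -> [27 1 6 2]
Step 8: demand=4,sold=2 ship[2->3]=2 ship[1->2]=1 ship[0->1]=1 prod=4 -> [30 1 5 2]
Step 9: demand=4,sold=2 ship[2->3]=2 ship[1->2]=1 ship[0->1]=1 prod=4 -> [33 1 4 2]
Step 10: demand=4,sold=2 ship[2->3]=2 ship[1->2]=1 ship[0->1]=1 prod=4 -> [36 1 3 2]
Step 11: demand=4,sold=2 ship[2->3]=2 ship[1->2]=1 ship[0->1]=1 prod=4 -> [39 1 2 2]
Step 12: demand=4,sold=2 ship[2->3]=2 ship[1->2]=1 ship[0->1]=1 prod=4 -> [42 1 1 2]
First stockout at step 6

6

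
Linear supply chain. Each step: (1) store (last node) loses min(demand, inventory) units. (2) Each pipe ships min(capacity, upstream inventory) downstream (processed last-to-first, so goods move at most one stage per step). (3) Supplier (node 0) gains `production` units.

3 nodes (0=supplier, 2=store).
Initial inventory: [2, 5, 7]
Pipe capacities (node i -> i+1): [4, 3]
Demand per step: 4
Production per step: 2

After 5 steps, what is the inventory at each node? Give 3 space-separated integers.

Step 1: demand=4,sold=4 ship[1->2]=3 ship[0->1]=2 prod=2 -> inv=[2 4 6]
Step 2: demand=4,sold=4 ship[1->2]=3 ship[0->1]=2 prod=2 -> inv=[2 3 5]
Step 3: demand=4,sold=4 ship[1->2]=3 ship[0->1]=2 prod=2 -> inv=[2 2 4]
Step 4: demand=4,sold=4 ship[1->2]=2 ship[0->1]=2 prod=2 -> inv=[2 2 2]
Step 5: demand=4,sold=2 ship[1->2]=2 ship[0->1]=2 prod=2 -> inv=[2 2 2]

2 2 2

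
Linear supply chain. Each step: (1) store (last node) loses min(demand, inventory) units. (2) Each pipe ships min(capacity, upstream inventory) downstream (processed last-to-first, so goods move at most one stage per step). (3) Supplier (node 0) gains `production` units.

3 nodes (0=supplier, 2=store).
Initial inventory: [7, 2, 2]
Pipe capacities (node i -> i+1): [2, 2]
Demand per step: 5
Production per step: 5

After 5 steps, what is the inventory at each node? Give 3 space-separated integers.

Step 1: demand=5,sold=2 ship[1->2]=2 ship[0->1]=2 prod=5 -> inv=[10 2 2]
Step 2: demand=5,sold=2 ship[1->2]=2 ship[0->1]=2 prod=5 -> inv=[13 2 2]
Step 3: demand=5,sold=2 ship[1->2]=2 ship[0->1]=2 prod=5 -> inv=[16 2 2]
Step 4: demand=5,sold=2 ship[1->2]=2 ship[0->1]=2 prod=5 -> inv=[19 2 2]
Step 5: demand=5,sold=2 ship[1->2]=2 ship[0->1]=2 prod=5 -> inv=[22 2 2]

22 2 2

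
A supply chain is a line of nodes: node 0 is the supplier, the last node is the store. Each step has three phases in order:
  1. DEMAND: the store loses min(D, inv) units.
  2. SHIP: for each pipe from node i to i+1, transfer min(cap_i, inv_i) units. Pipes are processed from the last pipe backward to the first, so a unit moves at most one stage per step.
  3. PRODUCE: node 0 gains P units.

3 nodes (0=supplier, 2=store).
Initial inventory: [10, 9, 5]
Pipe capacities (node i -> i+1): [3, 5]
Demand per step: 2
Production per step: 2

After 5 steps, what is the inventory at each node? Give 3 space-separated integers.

Step 1: demand=2,sold=2 ship[1->2]=5 ship[0->1]=3 prod=2 -> inv=[9 7 8]
Step 2: demand=2,sold=2 ship[1->2]=5 ship[0->1]=3 prod=2 -> inv=[8 5 11]
Step 3: demand=2,sold=2 ship[1->2]=5 ship[0->1]=3 prod=2 -> inv=[7 3 14]
Step 4: demand=2,sold=2 ship[1->2]=3 ship[0->1]=3 prod=2 -> inv=[6 3 15]
Step 5: demand=2,sold=2 ship[1->2]=3 ship[0->1]=3 prod=2 -> inv=[5 3 16]

5 3 16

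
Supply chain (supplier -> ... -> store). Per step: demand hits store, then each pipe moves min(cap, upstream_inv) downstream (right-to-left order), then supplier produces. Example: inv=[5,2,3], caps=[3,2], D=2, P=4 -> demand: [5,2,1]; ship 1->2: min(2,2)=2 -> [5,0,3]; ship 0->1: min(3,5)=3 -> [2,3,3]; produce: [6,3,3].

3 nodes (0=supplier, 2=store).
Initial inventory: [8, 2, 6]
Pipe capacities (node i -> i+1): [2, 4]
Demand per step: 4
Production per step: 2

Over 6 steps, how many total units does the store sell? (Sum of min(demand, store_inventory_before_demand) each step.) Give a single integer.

Step 1: sold=4 (running total=4) -> [8 2 4]
Step 2: sold=4 (running total=8) -> [8 2 2]
Step 3: sold=2 (running total=10) -> [8 2 2]
Step 4: sold=2 (running total=12) -> [8 2 2]
Step 5: sold=2 (running total=14) -> [8 2 2]
Step 6: sold=2 (running total=16) -> [8 2 2]

Answer: 16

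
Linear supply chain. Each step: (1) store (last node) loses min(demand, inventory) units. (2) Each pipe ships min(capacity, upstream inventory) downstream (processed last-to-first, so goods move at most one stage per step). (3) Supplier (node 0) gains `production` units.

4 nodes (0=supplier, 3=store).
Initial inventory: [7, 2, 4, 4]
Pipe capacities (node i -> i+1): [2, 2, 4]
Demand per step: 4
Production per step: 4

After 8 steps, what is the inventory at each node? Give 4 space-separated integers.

Step 1: demand=4,sold=4 ship[2->3]=4 ship[1->2]=2 ship[0->1]=2 prod=4 -> inv=[9 2 2 4]
Step 2: demand=4,sold=4 ship[2->3]=2 ship[1->2]=2 ship[0->1]=2 prod=4 -> inv=[11 2 2 2]
Step 3: demand=4,sold=2 ship[2->3]=2 ship[1->2]=2 ship[0->1]=2 prod=4 -> inv=[13 2 2 2]
Step 4: demand=4,sold=2 ship[2->3]=2 ship[1->2]=2 ship[0->1]=2 prod=4 -> inv=[15 2 2 2]
Step 5: demand=4,sold=2 ship[2->3]=2 ship[1->2]=2 ship[0->1]=2 prod=4 -> inv=[17 2 2 2]
Step 6: demand=4,sold=2 ship[2->3]=2 ship[1->2]=2 ship[0->1]=2 prod=4 -> inv=[19 2 2 2]
Step 7: demand=4,sold=2 ship[2->3]=2 ship[1->2]=2 ship[0->1]=2 prod=4 -> inv=[21 2 2 2]
Step 8: demand=4,sold=2 ship[2->3]=2 ship[1->2]=2 ship[0->1]=2 prod=4 -> inv=[23 2 2 2]

23 2 2 2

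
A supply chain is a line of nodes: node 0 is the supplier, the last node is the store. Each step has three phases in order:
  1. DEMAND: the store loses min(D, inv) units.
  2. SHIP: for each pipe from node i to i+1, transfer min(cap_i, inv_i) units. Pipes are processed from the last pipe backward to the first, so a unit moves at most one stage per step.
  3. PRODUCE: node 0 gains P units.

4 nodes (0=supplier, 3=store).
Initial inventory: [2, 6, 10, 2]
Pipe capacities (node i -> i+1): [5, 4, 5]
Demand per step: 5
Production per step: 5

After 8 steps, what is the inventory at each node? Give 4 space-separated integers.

Step 1: demand=5,sold=2 ship[2->3]=5 ship[1->2]=4 ship[0->1]=2 prod=5 -> inv=[5 4 9 5]
Step 2: demand=5,sold=5 ship[2->3]=5 ship[1->2]=4 ship[0->1]=5 prod=5 -> inv=[5 5 8 5]
Step 3: demand=5,sold=5 ship[2->3]=5 ship[1->2]=4 ship[0->1]=5 prod=5 -> inv=[5 6 7 5]
Step 4: demand=5,sold=5 ship[2->3]=5 ship[1->2]=4 ship[0->1]=5 prod=5 -> inv=[5 7 6 5]
Step 5: demand=5,sold=5 ship[2->3]=5 ship[1->2]=4 ship[0->1]=5 prod=5 -> inv=[5 8 5 5]
Step 6: demand=5,sold=5 ship[2->3]=5 ship[1->2]=4 ship[0->1]=5 prod=5 -> inv=[5 9 4 5]
Step 7: demand=5,sold=5 ship[2->3]=4 ship[1->2]=4 ship[0->1]=5 prod=5 -> inv=[5 10 4 4]
Step 8: demand=5,sold=4 ship[2->3]=4 ship[1->2]=4 ship[0->1]=5 prod=5 -> inv=[5 11 4 4]

5 11 4 4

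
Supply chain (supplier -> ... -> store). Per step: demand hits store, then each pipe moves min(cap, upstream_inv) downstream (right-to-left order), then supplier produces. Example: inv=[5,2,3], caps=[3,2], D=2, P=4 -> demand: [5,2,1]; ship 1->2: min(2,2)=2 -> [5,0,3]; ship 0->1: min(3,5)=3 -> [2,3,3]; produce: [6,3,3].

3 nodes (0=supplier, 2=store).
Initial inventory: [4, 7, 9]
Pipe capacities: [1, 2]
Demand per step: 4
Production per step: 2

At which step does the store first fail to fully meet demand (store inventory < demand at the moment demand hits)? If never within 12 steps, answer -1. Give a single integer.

Step 1: demand=4,sold=4 ship[1->2]=2 ship[0->1]=1 prod=2 -> [5 6 7]
Step 2: demand=4,sold=4 ship[1->2]=2 ship[0->1]=1 prod=2 -> [6 5 5]
Step 3: demand=4,sold=4 ship[1->2]=2 ship[0->1]=1 prod=2 -> [7 4 3]
Step 4: demand=4,sold=3 ship[1->2]=2 ship[0->1]=1 prod=2 -> [8 3 2]
Step 5: demand=4,sold=2 ship[1->2]=2 ship[0->1]=1 prod=2 -> [9 2 2]
Step 6: demand=4,sold=2 ship[1->2]=2 ship[0->1]=1 prod=2 -> [10 1 2]
Step 7: demand=4,sold=2 ship[1->2]=1 ship[0->1]=1 prod=2 -> [11 1 1]
Step 8: demand=4,sold=1 ship[1->2]=1 ship[0->1]=1 prod=2 -> [12 1 1]
Step 9: demand=4,sold=1 ship[1->2]=1 ship[0->1]=1 prod=2 -> [13 1 1]
Step 10: demand=4,sold=1 ship[1->2]=1 ship[0->1]=1 prod=2 -> [14 1 1]
Step 11: demand=4,sold=1 ship[1->2]=1 ship[0->1]=1 prod=2 -> [15 1 1]
Step 12: demand=4,sold=1 ship[1->2]=1 ship[0->1]=1 prod=2 -> [16 1 1]
First stockout at step 4

4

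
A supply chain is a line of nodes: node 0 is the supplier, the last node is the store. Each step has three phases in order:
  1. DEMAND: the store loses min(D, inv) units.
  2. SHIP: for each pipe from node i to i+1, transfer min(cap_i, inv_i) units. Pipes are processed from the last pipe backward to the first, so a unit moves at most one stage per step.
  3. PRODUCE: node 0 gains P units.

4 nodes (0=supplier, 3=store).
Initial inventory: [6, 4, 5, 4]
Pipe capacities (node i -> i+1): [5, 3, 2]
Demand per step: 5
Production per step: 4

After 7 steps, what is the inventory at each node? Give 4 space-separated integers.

Step 1: demand=5,sold=4 ship[2->3]=2 ship[1->2]=3 ship[0->1]=5 prod=4 -> inv=[5 6 6 2]
Step 2: demand=5,sold=2 ship[2->3]=2 ship[1->2]=3 ship[0->1]=5 prod=4 -> inv=[4 8 7 2]
Step 3: demand=5,sold=2 ship[2->3]=2 ship[1->2]=3 ship[0->1]=4 prod=4 -> inv=[4 9 8 2]
Step 4: demand=5,sold=2 ship[2->3]=2 ship[1->2]=3 ship[0->1]=4 prod=4 -> inv=[4 10 9 2]
Step 5: demand=5,sold=2 ship[2->3]=2 ship[1->2]=3 ship[0->1]=4 prod=4 -> inv=[4 11 10 2]
Step 6: demand=5,sold=2 ship[2->3]=2 ship[1->2]=3 ship[0->1]=4 prod=4 -> inv=[4 12 11 2]
Step 7: demand=5,sold=2 ship[2->3]=2 ship[1->2]=3 ship[0->1]=4 prod=4 -> inv=[4 13 12 2]

4 13 12 2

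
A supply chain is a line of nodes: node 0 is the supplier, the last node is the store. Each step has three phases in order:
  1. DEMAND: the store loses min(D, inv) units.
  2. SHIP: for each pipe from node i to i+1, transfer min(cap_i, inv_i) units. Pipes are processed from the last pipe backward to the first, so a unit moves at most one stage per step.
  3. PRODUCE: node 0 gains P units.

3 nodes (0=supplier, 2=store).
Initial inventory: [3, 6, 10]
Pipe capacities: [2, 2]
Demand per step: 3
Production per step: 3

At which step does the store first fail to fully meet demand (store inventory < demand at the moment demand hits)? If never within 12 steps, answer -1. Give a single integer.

Step 1: demand=3,sold=3 ship[1->2]=2 ship[0->1]=2 prod=3 -> [4 6 9]
Step 2: demand=3,sold=3 ship[1->2]=2 ship[0->1]=2 prod=3 -> [5 6 8]
Step 3: demand=3,sold=3 ship[1->2]=2 ship[0->1]=2 prod=3 -> [6 6 7]
Step 4: demand=3,sold=3 ship[1->2]=2 ship[0->1]=2 prod=3 -> [7 6 6]
Step 5: demand=3,sold=3 ship[1->2]=2 ship[0->1]=2 prod=3 -> [8 6 5]
Step 6: demand=3,sold=3 ship[1->2]=2 ship[0->1]=2 prod=3 -> [9 6 4]
Step 7: demand=3,sold=3 ship[1->2]=2 ship[0->1]=2 prod=3 -> [10 6 3]
Step 8: demand=3,sold=3 ship[1->2]=2 ship[0->1]=2 prod=3 -> [11 6 2]
Step 9: demand=3,sold=2 ship[1->2]=2 ship[0->1]=2 prod=3 -> [12 6 2]
Step 10: demand=3,sold=2 ship[1->2]=2 ship[0->1]=2 prod=3 -> [13 6 2]
Step 11: demand=3,sold=2 ship[1->2]=2 ship[0->1]=2 prod=3 -> [14 6 2]
Step 12: demand=3,sold=2 ship[1->2]=2 ship[0->1]=2 prod=3 -> [15 6 2]
First stockout at step 9

9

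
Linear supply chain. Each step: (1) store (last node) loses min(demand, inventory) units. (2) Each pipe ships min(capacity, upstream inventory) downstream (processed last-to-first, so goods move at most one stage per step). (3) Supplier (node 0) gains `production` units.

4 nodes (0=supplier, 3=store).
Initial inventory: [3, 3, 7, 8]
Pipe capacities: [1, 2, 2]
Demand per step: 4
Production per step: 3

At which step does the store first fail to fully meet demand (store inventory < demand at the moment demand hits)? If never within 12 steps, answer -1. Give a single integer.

Step 1: demand=4,sold=4 ship[2->3]=2 ship[1->2]=2 ship[0->1]=1 prod=3 -> [5 2 7 6]
Step 2: demand=4,sold=4 ship[2->3]=2 ship[1->2]=2 ship[0->1]=1 prod=3 -> [7 1 7 4]
Step 3: demand=4,sold=4 ship[2->3]=2 ship[1->2]=1 ship[0->1]=1 prod=3 -> [9 1 6 2]
Step 4: demand=4,sold=2 ship[2->3]=2 ship[1->2]=1 ship[0->1]=1 prod=3 -> [11 1 5 2]
Step 5: demand=4,sold=2 ship[2->3]=2 ship[1->2]=1 ship[0->1]=1 prod=3 -> [13 1 4 2]
Step 6: demand=4,sold=2 ship[2->3]=2 ship[1->2]=1 ship[0->1]=1 prod=3 -> [15 1 3 2]
Step 7: demand=4,sold=2 ship[2->3]=2 ship[1->2]=1 ship[0->1]=1 prod=3 -> [17 1 2 2]
Step 8: demand=4,sold=2 ship[2->3]=2 ship[1->2]=1 ship[0->1]=1 prod=3 -> [19 1 1 2]
Step 9: demand=4,sold=2 ship[2->3]=1 ship[1->2]=1 ship[0->1]=1 prod=3 -> [21 1 1 1]
Step 10: demand=4,sold=1 ship[2->3]=1 ship[1->2]=1 ship[0->1]=1 prod=3 -> [23 1 1 1]
Step 11: demand=4,sold=1 ship[2->3]=1 ship[1->2]=1 ship[0->1]=1 prod=3 -> [25 1 1 1]
Step 12: demand=4,sold=1 ship[2->3]=1 ship[1->2]=1 ship[0->1]=1 prod=3 -> [27 1 1 1]
First stockout at step 4

4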